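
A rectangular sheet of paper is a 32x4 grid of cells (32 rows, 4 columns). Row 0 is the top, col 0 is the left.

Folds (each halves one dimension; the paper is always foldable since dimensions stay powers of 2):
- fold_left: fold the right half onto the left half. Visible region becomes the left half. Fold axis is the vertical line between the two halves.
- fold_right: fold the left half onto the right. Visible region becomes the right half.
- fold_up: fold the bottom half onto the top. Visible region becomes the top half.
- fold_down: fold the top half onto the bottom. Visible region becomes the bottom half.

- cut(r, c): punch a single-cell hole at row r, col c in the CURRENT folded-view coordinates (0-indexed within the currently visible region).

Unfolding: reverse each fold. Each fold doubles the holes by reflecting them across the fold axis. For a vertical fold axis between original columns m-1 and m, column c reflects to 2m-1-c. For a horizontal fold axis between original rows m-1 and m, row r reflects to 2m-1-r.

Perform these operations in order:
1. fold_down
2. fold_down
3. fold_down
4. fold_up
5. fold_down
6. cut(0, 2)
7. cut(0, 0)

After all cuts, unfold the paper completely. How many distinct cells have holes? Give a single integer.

Op 1 fold_down: fold axis h@16; visible region now rows[16,32) x cols[0,4) = 16x4
Op 2 fold_down: fold axis h@24; visible region now rows[24,32) x cols[0,4) = 8x4
Op 3 fold_down: fold axis h@28; visible region now rows[28,32) x cols[0,4) = 4x4
Op 4 fold_up: fold axis h@30; visible region now rows[28,30) x cols[0,4) = 2x4
Op 5 fold_down: fold axis h@29; visible region now rows[29,30) x cols[0,4) = 1x4
Op 6 cut(0, 2): punch at orig (29,2); cuts so far [(29, 2)]; region rows[29,30) x cols[0,4) = 1x4
Op 7 cut(0, 0): punch at orig (29,0); cuts so far [(29, 0), (29, 2)]; region rows[29,30) x cols[0,4) = 1x4
Unfold 1 (reflect across h@29): 4 holes -> [(28, 0), (28, 2), (29, 0), (29, 2)]
Unfold 2 (reflect across h@30): 8 holes -> [(28, 0), (28, 2), (29, 0), (29, 2), (30, 0), (30, 2), (31, 0), (31, 2)]
Unfold 3 (reflect across h@28): 16 holes -> [(24, 0), (24, 2), (25, 0), (25, 2), (26, 0), (26, 2), (27, 0), (27, 2), (28, 0), (28, 2), (29, 0), (29, 2), (30, 0), (30, 2), (31, 0), (31, 2)]
Unfold 4 (reflect across h@24): 32 holes -> [(16, 0), (16, 2), (17, 0), (17, 2), (18, 0), (18, 2), (19, 0), (19, 2), (20, 0), (20, 2), (21, 0), (21, 2), (22, 0), (22, 2), (23, 0), (23, 2), (24, 0), (24, 2), (25, 0), (25, 2), (26, 0), (26, 2), (27, 0), (27, 2), (28, 0), (28, 2), (29, 0), (29, 2), (30, 0), (30, 2), (31, 0), (31, 2)]
Unfold 5 (reflect across h@16): 64 holes -> [(0, 0), (0, 2), (1, 0), (1, 2), (2, 0), (2, 2), (3, 0), (3, 2), (4, 0), (4, 2), (5, 0), (5, 2), (6, 0), (6, 2), (7, 0), (7, 2), (8, 0), (8, 2), (9, 0), (9, 2), (10, 0), (10, 2), (11, 0), (11, 2), (12, 0), (12, 2), (13, 0), (13, 2), (14, 0), (14, 2), (15, 0), (15, 2), (16, 0), (16, 2), (17, 0), (17, 2), (18, 0), (18, 2), (19, 0), (19, 2), (20, 0), (20, 2), (21, 0), (21, 2), (22, 0), (22, 2), (23, 0), (23, 2), (24, 0), (24, 2), (25, 0), (25, 2), (26, 0), (26, 2), (27, 0), (27, 2), (28, 0), (28, 2), (29, 0), (29, 2), (30, 0), (30, 2), (31, 0), (31, 2)]

Answer: 64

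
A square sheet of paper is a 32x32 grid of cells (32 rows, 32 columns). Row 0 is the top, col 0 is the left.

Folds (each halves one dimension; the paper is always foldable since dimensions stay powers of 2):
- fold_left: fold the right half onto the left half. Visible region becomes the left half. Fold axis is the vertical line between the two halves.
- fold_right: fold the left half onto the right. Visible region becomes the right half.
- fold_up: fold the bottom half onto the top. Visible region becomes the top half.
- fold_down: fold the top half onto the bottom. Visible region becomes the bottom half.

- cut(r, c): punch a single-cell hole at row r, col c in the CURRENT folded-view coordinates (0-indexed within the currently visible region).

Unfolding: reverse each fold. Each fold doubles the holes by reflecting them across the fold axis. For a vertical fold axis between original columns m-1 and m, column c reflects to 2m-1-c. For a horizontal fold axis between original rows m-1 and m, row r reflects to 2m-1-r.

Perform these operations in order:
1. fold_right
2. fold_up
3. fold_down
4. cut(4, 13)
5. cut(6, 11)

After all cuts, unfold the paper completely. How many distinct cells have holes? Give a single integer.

Op 1 fold_right: fold axis v@16; visible region now rows[0,32) x cols[16,32) = 32x16
Op 2 fold_up: fold axis h@16; visible region now rows[0,16) x cols[16,32) = 16x16
Op 3 fold_down: fold axis h@8; visible region now rows[8,16) x cols[16,32) = 8x16
Op 4 cut(4, 13): punch at orig (12,29); cuts so far [(12, 29)]; region rows[8,16) x cols[16,32) = 8x16
Op 5 cut(6, 11): punch at orig (14,27); cuts so far [(12, 29), (14, 27)]; region rows[8,16) x cols[16,32) = 8x16
Unfold 1 (reflect across h@8): 4 holes -> [(1, 27), (3, 29), (12, 29), (14, 27)]
Unfold 2 (reflect across h@16): 8 holes -> [(1, 27), (3, 29), (12, 29), (14, 27), (17, 27), (19, 29), (28, 29), (30, 27)]
Unfold 3 (reflect across v@16): 16 holes -> [(1, 4), (1, 27), (3, 2), (3, 29), (12, 2), (12, 29), (14, 4), (14, 27), (17, 4), (17, 27), (19, 2), (19, 29), (28, 2), (28, 29), (30, 4), (30, 27)]

Answer: 16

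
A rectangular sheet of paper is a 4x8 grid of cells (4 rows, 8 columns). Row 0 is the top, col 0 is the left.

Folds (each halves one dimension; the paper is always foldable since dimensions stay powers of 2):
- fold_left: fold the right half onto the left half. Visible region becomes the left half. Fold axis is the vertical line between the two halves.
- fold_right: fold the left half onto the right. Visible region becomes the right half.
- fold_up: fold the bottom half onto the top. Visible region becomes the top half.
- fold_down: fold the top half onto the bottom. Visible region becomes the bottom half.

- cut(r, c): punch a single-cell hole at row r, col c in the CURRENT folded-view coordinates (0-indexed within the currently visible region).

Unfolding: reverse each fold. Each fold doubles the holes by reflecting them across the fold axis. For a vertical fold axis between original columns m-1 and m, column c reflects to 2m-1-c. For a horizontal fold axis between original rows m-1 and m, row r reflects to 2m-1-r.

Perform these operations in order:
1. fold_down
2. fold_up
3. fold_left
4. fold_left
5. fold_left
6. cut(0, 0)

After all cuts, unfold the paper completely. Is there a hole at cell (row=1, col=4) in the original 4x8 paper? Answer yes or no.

Op 1 fold_down: fold axis h@2; visible region now rows[2,4) x cols[0,8) = 2x8
Op 2 fold_up: fold axis h@3; visible region now rows[2,3) x cols[0,8) = 1x8
Op 3 fold_left: fold axis v@4; visible region now rows[2,3) x cols[0,4) = 1x4
Op 4 fold_left: fold axis v@2; visible region now rows[2,3) x cols[0,2) = 1x2
Op 5 fold_left: fold axis v@1; visible region now rows[2,3) x cols[0,1) = 1x1
Op 6 cut(0, 0): punch at orig (2,0); cuts so far [(2, 0)]; region rows[2,3) x cols[0,1) = 1x1
Unfold 1 (reflect across v@1): 2 holes -> [(2, 0), (2, 1)]
Unfold 2 (reflect across v@2): 4 holes -> [(2, 0), (2, 1), (2, 2), (2, 3)]
Unfold 3 (reflect across v@4): 8 holes -> [(2, 0), (2, 1), (2, 2), (2, 3), (2, 4), (2, 5), (2, 6), (2, 7)]
Unfold 4 (reflect across h@3): 16 holes -> [(2, 0), (2, 1), (2, 2), (2, 3), (2, 4), (2, 5), (2, 6), (2, 7), (3, 0), (3, 1), (3, 2), (3, 3), (3, 4), (3, 5), (3, 6), (3, 7)]
Unfold 5 (reflect across h@2): 32 holes -> [(0, 0), (0, 1), (0, 2), (0, 3), (0, 4), (0, 5), (0, 6), (0, 7), (1, 0), (1, 1), (1, 2), (1, 3), (1, 4), (1, 5), (1, 6), (1, 7), (2, 0), (2, 1), (2, 2), (2, 3), (2, 4), (2, 5), (2, 6), (2, 7), (3, 0), (3, 1), (3, 2), (3, 3), (3, 4), (3, 5), (3, 6), (3, 7)]
Holes: [(0, 0), (0, 1), (0, 2), (0, 3), (0, 4), (0, 5), (0, 6), (0, 7), (1, 0), (1, 1), (1, 2), (1, 3), (1, 4), (1, 5), (1, 6), (1, 7), (2, 0), (2, 1), (2, 2), (2, 3), (2, 4), (2, 5), (2, 6), (2, 7), (3, 0), (3, 1), (3, 2), (3, 3), (3, 4), (3, 5), (3, 6), (3, 7)]

Answer: yes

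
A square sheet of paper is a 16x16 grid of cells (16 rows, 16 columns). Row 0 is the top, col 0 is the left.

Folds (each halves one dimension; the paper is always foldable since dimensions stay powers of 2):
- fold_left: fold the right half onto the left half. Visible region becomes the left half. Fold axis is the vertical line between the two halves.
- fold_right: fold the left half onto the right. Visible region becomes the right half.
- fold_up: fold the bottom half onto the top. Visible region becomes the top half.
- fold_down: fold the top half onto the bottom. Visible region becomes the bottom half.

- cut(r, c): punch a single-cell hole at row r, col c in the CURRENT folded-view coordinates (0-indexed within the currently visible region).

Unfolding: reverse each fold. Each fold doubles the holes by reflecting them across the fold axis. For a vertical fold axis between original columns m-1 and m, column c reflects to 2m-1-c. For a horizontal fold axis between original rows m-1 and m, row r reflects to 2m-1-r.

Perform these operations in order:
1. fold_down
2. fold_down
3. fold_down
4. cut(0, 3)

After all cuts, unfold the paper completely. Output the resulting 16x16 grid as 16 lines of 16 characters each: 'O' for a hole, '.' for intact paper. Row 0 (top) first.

Answer: ................
...O............
...O............
................
................
...O............
...O............
................
................
...O............
...O............
................
................
...O............
...O............
................

Derivation:
Op 1 fold_down: fold axis h@8; visible region now rows[8,16) x cols[0,16) = 8x16
Op 2 fold_down: fold axis h@12; visible region now rows[12,16) x cols[0,16) = 4x16
Op 3 fold_down: fold axis h@14; visible region now rows[14,16) x cols[0,16) = 2x16
Op 4 cut(0, 3): punch at orig (14,3); cuts so far [(14, 3)]; region rows[14,16) x cols[0,16) = 2x16
Unfold 1 (reflect across h@14): 2 holes -> [(13, 3), (14, 3)]
Unfold 2 (reflect across h@12): 4 holes -> [(9, 3), (10, 3), (13, 3), (14, 3)]
Unfold 3 (reflect across h@8): 8 holes -> [(1, 3), (2, 3), (5, 3), (6, 3), (9, 3), (10, 3), (13, 3), (14, 3)]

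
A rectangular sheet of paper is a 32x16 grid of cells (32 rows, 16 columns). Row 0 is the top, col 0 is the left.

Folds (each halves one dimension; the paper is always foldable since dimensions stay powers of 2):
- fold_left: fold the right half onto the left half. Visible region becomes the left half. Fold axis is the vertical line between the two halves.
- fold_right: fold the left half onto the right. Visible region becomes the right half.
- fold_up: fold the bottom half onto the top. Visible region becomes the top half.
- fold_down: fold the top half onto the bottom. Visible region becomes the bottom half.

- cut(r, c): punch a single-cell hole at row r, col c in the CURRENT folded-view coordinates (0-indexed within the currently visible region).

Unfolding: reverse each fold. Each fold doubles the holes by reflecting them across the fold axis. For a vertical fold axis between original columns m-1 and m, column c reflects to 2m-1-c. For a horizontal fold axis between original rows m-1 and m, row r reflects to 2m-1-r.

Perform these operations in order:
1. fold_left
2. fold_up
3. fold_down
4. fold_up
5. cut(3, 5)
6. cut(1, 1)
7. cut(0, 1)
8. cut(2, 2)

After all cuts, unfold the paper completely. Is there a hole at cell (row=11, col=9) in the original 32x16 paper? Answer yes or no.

Op 1 fold_left: fold axis v@8; visible region now rows[0,32) x cols[0,8) = 32x8
Op 2 fold_up: fold axis h@16; visible region now rows[0,16) x cols[0,8) = 16x8
Op 3 fold_down: fold axis h@8; visible region now rows[8,16) x cols[0,8) = 8x8
Op 4 fold_up: fold axis h@12; visible region now rows[8,12) x cols[0,8) = 4x8
Op 5 cut(3, 5): punch at orig (11,5); cuts so far [(11, 5)]; region rows[8,12) x cols[0,8) = 4x8
Op 6 cut(1, 1): punch at orig (9,1); cuts so far [(9, 1), (11, 5)]; region rows[8,12) x cols[0,8) = 4x8
Op 7 cut(0, 1): punch at orig (8,1); cuts so far [(8, 1), (9, 1), (11, 5)]; region rows[8,12) x cols[0,8) = 4x8
Op 8 cut(2, 2): punch at orig (10,2); cuts so far [(8, 1), (9, 1), (10, 2), (11, 5)]; region rows[8,12) x cols[0,8) = 4x8
Unfold 1 (reflect across h@12): 8 holes -> [(8, 1), (9, 1), (10, 2), (11, 5), (12, 5), (13, 2), (14, 1), (15, 1)]
Unfold 2 (reflect across h@8): 16 holes -> [(0, 1), (1, 1), (2, 2), (3, 5), (4, 5), (5, 2), (6, 1), (7, 1), (8, 1), (9, 1), (10, 2), (11, 5), (12, 5), (13, 2), (14, 1), (15, 1)]
Unfold 3 (reflect across h@16): 32 holes -> [(0, 1), (1, 1), (2, 2), (3, 5), (4, 5), (5, 2), (6, 1), (7, 1), (8, 1), (9, 1), (10, 2), (11, 5), (12, 5), (13, 2), (14, 1), (15, 1), (16, 1), (17, 1), (18, 2), (19, 5), (20, 5), (21, 2), (22, 1), (23, 1), (24, 1), (25, 1), (26, 2), (27, 5), (28, 5), (29, 2), (30, 1), (31, 1)]
Unfold 4 (reflect across v@8): 64 holes -> [(0, 1), (0, 14), (1, 1), (1, 14), (2, 2), (2, 13), (3, 5), (3, 10), (4, 5), (4, 10), (5, 2), (5, 13), (6, 1), (6, 14), (7, 1), (7, 14), (8, 1), (8, 14), (9, 1), (9, 14), (10, 2), (10, 13), (11, 5), (11, 10), (12, 5), (12, 10), (13, 2), (13, 13), (14, 1), (14, 14), (15, 1), (15, 14), (16, 1), (16, 14), (17, 1), (17, 14), (18, 2), (18, 13), (19, 5), (19, 10), (20, 5), (20, 10), (21, 2), (21, 13), (22, 1), (22, 14), (23, 1), (23, 14), (24, 1), (24, 14), (25, 1), (25, 14), (26, 2), (26, 13), (27, 5), (27, 10), (28, 5), (28, 10), (29, 2), (29, 13), (30, 1), (30, 14), (31, 1), (31, 14)]
Holes: [(0, 1), (0, 14), (1, 1), (1, 14), (2, 2), (2, 13), (3, 5), (3, 10), (4, 5), (4, 10), (5, 2), (5, 13), (6, 1), (6, 14), (7, 1), (7, 14), (8, 1), (8, 14), (9, 1), (9, 14), (10, 2), (10, 13), (11, 5), (11, 10), (12, 5), (12, 10), (13, 2), (13, 13), (14, 1), (14, 14), (15, 1), (15, 14), (16, 1), (16, 14), (17, 1), (17, 14), (18, 2), (18, 13), (19, 5), (19, 10), (20, 5), (20, 10), (21, 2), (21, 13), (22, 1), (22, 14), (23, 1), (23, 14), (24, 1), (24, 14), (25, 1), (25, 14), (26, 2), (26, 13), (27, 5), (27, 10), (28, 5), (28, 10), (29, 2), (29, 13), (30, 1), (30, 14), (31, 1), (31, 14)]

Answer: no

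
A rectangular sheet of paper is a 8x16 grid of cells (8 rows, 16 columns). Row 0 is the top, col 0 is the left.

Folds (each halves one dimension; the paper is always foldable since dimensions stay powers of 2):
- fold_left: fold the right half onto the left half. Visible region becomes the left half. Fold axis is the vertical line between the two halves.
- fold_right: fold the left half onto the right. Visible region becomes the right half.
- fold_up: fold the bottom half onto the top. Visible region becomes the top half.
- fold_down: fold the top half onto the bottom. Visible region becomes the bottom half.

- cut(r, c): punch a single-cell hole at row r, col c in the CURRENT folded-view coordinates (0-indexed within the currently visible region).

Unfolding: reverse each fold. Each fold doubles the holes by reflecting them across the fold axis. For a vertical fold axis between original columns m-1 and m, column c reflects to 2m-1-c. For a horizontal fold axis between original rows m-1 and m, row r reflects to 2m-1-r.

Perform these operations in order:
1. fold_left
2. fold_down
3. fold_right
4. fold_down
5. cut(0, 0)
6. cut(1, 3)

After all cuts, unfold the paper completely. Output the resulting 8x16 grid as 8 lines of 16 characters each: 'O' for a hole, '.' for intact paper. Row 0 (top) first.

Op 1 fold_left: fold axis v@8; visible region now rows[0,8) x cols[0,8) = 8x8
Op 2 fold_down: fold axis h@4; visible region now rows[4,8) x cols[0,8) = 4x8
Op 3 fold_right: fold axis v@4; visible region now rows[4,8) x cols[4,8) = 4x4
Op 4 fold_down: fold axis h@6; visible region now rows[6,8) x cols[4,8) = 2x4
Op 5 cut(0, 0): punch at orig (6,4); cuts so far [(6, 4)]; region rows[6,8) x cols[4,8) = 2x4
Op 6 cut(1, 3): punch at orig (7,7); cuts so far [(6, 4), (7, 7)]; region rows[6,8) x cols[4,8) = 2x4
Unfold 1 (reflect across h@6): 4 holes -> [(4, 7), (5, 4), (6, 4), (7, 7)]
Unfold 2 (reflect across v@4): 8 holes -> [(4, 0), (4, 7), (5, 3), (5, 4), (6, 3), (6, 4), (7, 0), (7, 7)]
Unfold 3 (reflect across h@4): 16 holes -> [(0, 0), (0, 7), (1, 3), (1, 4), (2, 3), (2, 4), (3, 0), (3, 7), (4, 0), (4, 7), (5, 3), (5, 4), (6, 3), (6, 4), (7, 0), (7, 7)]
Unfold 4 (reflect across v@8): 32 holes -> [(0, 0), (0, 7), (0, 8), (0, 15), (1, 3), (1, 4), (1, 11), (1, 12), (2, 3), (2, 4), (2, 11), (2, 12), (3, 0), (3, 7), (3, 8), (3, 15), (4, 0), (4, 7), (4, 8), (4, 15), (5, 3), (5, 4), (5, 11), (5, 12), (6, 3), (6, 4), (6, 11), (6, 12), (7, 0), (7, 7), (7, 8), (7, 15)]

Answer: O......OO......O
...OO......OO...
...OO......OO...
O......OO......O
O......OO......O
...OO......OO...
...OO......OO...
O......OO......O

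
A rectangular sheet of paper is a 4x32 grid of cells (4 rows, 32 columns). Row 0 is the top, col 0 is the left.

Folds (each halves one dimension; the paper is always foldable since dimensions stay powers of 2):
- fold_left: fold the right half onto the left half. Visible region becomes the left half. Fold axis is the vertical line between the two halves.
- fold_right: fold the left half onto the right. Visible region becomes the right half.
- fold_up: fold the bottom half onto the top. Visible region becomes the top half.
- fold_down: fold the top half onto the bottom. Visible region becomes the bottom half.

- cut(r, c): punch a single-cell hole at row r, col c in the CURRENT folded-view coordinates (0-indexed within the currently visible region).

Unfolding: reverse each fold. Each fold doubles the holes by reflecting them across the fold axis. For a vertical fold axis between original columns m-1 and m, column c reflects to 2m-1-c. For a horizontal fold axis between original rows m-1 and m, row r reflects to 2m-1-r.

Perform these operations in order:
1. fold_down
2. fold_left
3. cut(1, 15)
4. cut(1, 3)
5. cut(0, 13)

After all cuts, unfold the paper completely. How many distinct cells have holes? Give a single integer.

Answer: 12

Derivation:
Op 1 fold_down: fold axis h@2; visible region now rows[2,4) x cols[0,32) = 2x32
Op 2 fold_left: fold axis v@16; visible region now rows[2,4) x cols[0,16) = 2x16
Op 3 cut(1, 15): punch at orig (3,15); cuts so far [(3, 15)]; region rows[2,4) x cols[0,16) = 2x16
Op 4 cut(1, 3): punch at orig (3,3); cuts so far [(3, 3), (3, 15)]; region rows[2,4) x cols[0,16) = 2x16
Op 5 cut(0, 13): punch at orig (2,13); cuts so far [(2, 13), (3, 3), (3, 15)]; region rows[2,4) x cols[0,16) = 2x16
Unfold 1 (reflect across v@16): 6 holes -> [(2, 13), (2, 18), (3, 3), (3, 15), (3, 16), (3, 28)]
Unfold 2 (reflect across h@2): 12 holes -> [(0, 3), (0, 15), (0, 16), (0, 28), (1, 13), (1, 18), (2, 13), (2, 18), (3, 3), (3, 15), (3, 16), (3, 28)]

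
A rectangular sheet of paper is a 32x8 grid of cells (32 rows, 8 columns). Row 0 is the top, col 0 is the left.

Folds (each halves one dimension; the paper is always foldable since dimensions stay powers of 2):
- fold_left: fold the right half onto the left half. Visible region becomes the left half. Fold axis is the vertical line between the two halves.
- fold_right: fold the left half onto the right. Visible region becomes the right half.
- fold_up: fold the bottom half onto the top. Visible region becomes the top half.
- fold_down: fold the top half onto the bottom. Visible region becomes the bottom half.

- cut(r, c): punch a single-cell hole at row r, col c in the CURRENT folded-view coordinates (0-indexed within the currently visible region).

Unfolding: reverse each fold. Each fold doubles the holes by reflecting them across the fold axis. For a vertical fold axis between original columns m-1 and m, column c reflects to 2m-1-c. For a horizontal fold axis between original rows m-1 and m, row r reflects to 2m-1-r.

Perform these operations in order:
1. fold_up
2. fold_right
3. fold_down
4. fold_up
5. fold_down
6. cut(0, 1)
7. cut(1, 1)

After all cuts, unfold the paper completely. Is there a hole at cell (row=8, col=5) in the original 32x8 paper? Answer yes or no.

Answer: yes

Derivation:
Op 1 fold_up: fold axis h@16; visible region now rows[0,16) x cols[0,8) = 16x8
Op 2 fold_right: fold axis v@4; visible region now rows[0,16) x cols[4,8) = 16x4
Op 3 fold_down: fold axis h@8; visible region now rows[8,16) x cols[4,8) = 8x4
Op 4 fold_up: fold axis h@12; visible region now rows[8,12) x cols[4,8) = 4x4
Op 5 fold_down: fold axis h@10; visible region now rows[10,12) x cols[4,8) = 2x4
Op 6 cut(0, 1): punch at orig (10,5); cuts so far [(10, 5)]; region rows[10,12) x cols[4,8) = 2x4
Op 7 cut(1, 1): punch at orig (11,5); cuts so far [(10, 5), (11, 5)]; region rows[10,12) x cols[4,8) = 2x4
Unfold 1 (reflect across h@10): 4 holes -> [(8, 5), (9, 5), (10, 5), (11, 5)]
Unfold 2 (reflect across h@12): 8 holes -> [(8, 5), (9, 5), (10, 5), (11, 5), (12, 5), (13, 5), (14, 5), (15, 5)]
Unfold 3 (reflect across h@8): 16 holes -> [(0, 5), (1, 5), (2, 5), (3, 5), (4, 5), (5, 5), (6, 5), (7, 5), (8, 5), (9, 5), (10, 5), (11, 5), (12, 5), (13, 5), (14, 5), (15, 5)]
Unfold 4 (reflect across v@4): 32 holes -> [(0, 2), (0, 5), (1, 2), (1, 5), (2, 2), (2, 5), (3, 2), (3, 5), (4, 2), (4, 5), (5, 2), (5, 5), (6, 2), (6, 5), (7, 2), (7, 5), (8, 2), (8, 5), (9, 2), (9, 5), (10, 2), (10, 5), (11, 2), (11, 5), (12, 2), (12, 5), (13, 2), (13, 5), (14, 2), (14, 5), (15, 2), (15, 5)]
Unfold 5 (reflect across h@16): 64 holes -> [(0, 2), (0, 5), (1, 2), (1, 5), (2, 2), (2, 5), (3, 2), (3, 5), (4, 2), (4, 5), (5, 2), (5, 5), (6, 2), (6, 5), (7, 2), (7, 5), (8, 2), (8, 5), (9, 2), (9, 5), (10, 2), (10, 5), (11, 2), (11, 5), (12, 2), (12, 5), (13, 2), (13, 5), (14, 2), (14, 5), (15, 2), (15, 5), (16, 2), (16, 5), (17, 2), (17, 5), (18, 2), (18, 5), (19, 2), (19, 5), (20, 2), (20, 5), (21, 2), (21, 5), (22, 2), (22, 5), (23, 2), (23, 5), (24, 2), (24, 5), (25, 2), (25, 5), (26, 2), (26, 5), (27, 2), (27, 5), (28, 2), (28, 5), (29, 2), (29, 5), (30, 2), (30, 5), (31, 2), (31, 5)]
Holes: [(0, 2), (0, 5), (1, 2), (1, 5), (2, 2), (2, 5), (3, 2), (3, 5), (4, 2), (4, 5), (5, 2), (5, 5), (6, 2), (6, 5), (7, 2), (7, 5), (8, 2), (8, 5), (9, 2), (9, 5), (10, 2), (10, 5), (11, 2), (11, 5), (12, 2), (12, 5), (13, 2), (13, 5), (14, 2), (14, 5), (15, 2), (15, 5), (16, 2), (16, 5), (17, 2), (17, 5), (18, 2), (18, 5), (19, 2), (19, 5), (20, 2), (20, 5), (21, 2), (21, 5), (22, 2), (22, 5), (23, 2), (23, 5), (24, 2), (24, 5), (25, 2), (25, 5), (26, 2), (26, 5), (27, 2), (27, 5), (28, 2), (28, 5), (29, 2), (29, 5), (30, 2), (30, 5), (31, 2), (31, 5)]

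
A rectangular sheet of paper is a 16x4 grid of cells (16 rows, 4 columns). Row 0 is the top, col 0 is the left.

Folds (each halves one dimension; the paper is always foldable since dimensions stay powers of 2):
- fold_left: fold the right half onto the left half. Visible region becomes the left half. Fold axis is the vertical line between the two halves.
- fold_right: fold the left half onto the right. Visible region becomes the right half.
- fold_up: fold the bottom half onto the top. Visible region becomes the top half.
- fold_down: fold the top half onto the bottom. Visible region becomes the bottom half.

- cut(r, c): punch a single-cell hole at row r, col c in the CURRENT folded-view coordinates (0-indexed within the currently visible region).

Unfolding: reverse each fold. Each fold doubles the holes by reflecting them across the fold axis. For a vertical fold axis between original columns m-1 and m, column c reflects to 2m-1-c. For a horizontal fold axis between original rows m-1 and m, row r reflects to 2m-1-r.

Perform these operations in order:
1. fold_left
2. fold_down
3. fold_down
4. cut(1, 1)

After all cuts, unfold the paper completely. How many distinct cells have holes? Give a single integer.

Answer: 8

Derivation:
Op 1 fold_left: fold axis v@2; visible region now rows[0,16) x cols[0,2) = 16x2
Op 2 fold_down: fold axis h@8; visible region now rows[8,16) x cols[0,2) = 8x2
Op 3 fold_down: fold axis h@12; visible region now rows[12,16) x cols[0,2) = 4x2
Op 4 cut(1, 1): punch at orig (13,1); cuts so far [(13, 1)]; region rows[12,16) x cols[0,2) = 4x2
Unfold 1 (reflect across h@12): 2 holes -> [(10, 1), (13, 1)]
Unfold 2 (reflect across h@8): 4 holes -> [(2, 1), (5, 1), (10, 1), (13, 1)]
Unfold 3 (reflect across v@2): 8 holes -> [(2, 1), (2, 2), (5, 1), (5, 2), (10, 1), (10, 2), (13, 1), (13, 2)]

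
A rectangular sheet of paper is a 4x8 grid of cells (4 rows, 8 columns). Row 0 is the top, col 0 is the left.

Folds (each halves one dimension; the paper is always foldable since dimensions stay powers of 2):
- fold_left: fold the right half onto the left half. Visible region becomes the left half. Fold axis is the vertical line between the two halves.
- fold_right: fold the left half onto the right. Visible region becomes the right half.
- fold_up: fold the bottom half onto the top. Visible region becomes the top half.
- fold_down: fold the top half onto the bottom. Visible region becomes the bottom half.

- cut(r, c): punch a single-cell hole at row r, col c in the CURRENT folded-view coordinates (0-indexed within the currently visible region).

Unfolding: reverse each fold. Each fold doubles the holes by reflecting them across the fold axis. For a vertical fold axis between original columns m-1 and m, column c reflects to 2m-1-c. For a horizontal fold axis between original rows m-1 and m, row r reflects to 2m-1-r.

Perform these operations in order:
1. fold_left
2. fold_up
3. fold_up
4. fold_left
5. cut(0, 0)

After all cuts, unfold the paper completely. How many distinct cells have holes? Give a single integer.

Answer: 16

Derivation:
Op 1 fold_left: fold axis v@4; visible region now rows[0,4) x cols[0,4) = 4x4
Op 2 fold_up: fold axis h@2; visible region now rows[0,2) x cols[0,4) = 2x4
Op 3 fold_up: fold axis h@1; visible region now rows[0,1) x cols[0,4) = 1x4
Op 4 fold_left: fold axis v@2; visible region now rows[0,1) x cols[0,2) = 1x2
Op 5 cut(0, 0): punch at orig (0,0); cuts so far [(0, 0)]; region rows[0,1) x cols[0,2) = 1x2
Unfold 1 (reflect across v@2): 2 holes -> [(0, 0), (0, 3)]
Unfold 2 (reflect across h@1): 4 holes -> [(0, 0), (0, 3), (1, 0), (1, 3)]
Unfold 3 (reflect across h@2): 8 holes -> [(0, 0), (0, 3), (1, 0), (1, 3), (2, 0), (2, 3), (3, 0), (3, 3)]
Unfold 4 (reflect across v@4): 16 holes -> [(0, 0), (0, 3), (0, 4), (0, 7), (1, 0), (1, 3), (1, 4), (1, 7), (2, 0), (2, 3), (2, 4), (2, 7), (3, 0), (3, 3), (3, 4), (3, 7)]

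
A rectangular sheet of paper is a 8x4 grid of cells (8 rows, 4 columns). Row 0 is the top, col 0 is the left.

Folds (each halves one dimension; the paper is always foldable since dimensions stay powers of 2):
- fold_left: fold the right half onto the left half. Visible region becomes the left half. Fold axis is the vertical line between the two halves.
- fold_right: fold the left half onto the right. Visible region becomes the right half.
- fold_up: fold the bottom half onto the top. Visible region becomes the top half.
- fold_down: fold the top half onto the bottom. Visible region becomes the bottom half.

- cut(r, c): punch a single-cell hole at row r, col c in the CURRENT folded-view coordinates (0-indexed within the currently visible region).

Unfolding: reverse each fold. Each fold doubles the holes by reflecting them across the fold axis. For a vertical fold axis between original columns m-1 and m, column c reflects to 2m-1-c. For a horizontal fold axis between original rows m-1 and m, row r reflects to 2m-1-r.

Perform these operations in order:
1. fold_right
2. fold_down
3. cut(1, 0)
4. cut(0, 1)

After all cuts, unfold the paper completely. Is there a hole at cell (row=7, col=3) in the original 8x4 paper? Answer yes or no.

Op 1 fold_right: fold axis v@2; visible region now rows[0,8) x cols[2,4) = 8x2
Op 2 fold_down: fold axis h@4; visible region now rows[4,8) x cols[2,4) = 4x2
Op 3 cut(1, 0): punch at orig (5,2); cuts so far [(5, 2)]; region rows[4,8) x cols[2,4) = 4x2
Op 4 cut(0, 1): punch at orig (4,3); cuts so far [(4, 3), (5, 2)]; region rows[4,8) x cols[2,4) = 4x2
Unfold 1 (reflect across h@4): 4 holes -> [(2, 2), (3, 3), (4, 3), (5, 2)]
Unfold 2 (reflect across v@2): 8 holes -> [(2, 1), (2, 2), (3, 0), (3, 3), (4, 0), (4, 3), (5, 1), (5, 2)]
Holes: [(2, 1), (2, 2), (3, 0), (3, 3), (4, 0), (4, 3), (5, 1), (5, 2)]

Answer: no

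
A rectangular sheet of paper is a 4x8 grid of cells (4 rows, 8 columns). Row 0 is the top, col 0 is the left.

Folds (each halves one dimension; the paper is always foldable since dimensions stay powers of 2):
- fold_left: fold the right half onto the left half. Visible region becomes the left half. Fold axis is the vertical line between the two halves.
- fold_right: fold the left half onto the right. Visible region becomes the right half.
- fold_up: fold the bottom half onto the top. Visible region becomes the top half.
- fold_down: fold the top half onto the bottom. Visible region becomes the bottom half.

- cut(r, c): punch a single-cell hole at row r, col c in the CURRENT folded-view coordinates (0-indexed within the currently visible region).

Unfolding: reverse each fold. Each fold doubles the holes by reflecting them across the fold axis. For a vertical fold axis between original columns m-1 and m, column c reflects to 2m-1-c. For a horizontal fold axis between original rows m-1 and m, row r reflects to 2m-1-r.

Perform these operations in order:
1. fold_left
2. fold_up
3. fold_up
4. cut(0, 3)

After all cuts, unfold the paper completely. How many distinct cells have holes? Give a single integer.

Op 1 fold_left: fold axis v@4; visible region now rows[0,4) x cols[0,4) = 4x4
Op 2 fold_up: fold axis h@2; visible region now rows[0,2) x cols[0,4) = 2x4
Op 3 fold_up: fold axis h@1; visible region now rows[0,1) x cols[0,4) = 1x4
Op 4 cut(0, 3): punch at orig (0,3); cuts so far [(0, 3)]; region rows[0,1) x cols[0,4) = 1x4
Unfold 1 (reflect across h@1): 2 holes -> [(0, 3), (1, 3)]
Unfold 2 (reflect across h@2): 4 holes -> [(0, 3), (1, 3), (2, 3), (3, 3)]
Unfold 3 (reflect across v@4): 8 holes -> [(0, 3), (0, 4), (1, 3), (1, 4), (2, 3), (2, 4), (3, 3), (3, 4)]

Answer: 8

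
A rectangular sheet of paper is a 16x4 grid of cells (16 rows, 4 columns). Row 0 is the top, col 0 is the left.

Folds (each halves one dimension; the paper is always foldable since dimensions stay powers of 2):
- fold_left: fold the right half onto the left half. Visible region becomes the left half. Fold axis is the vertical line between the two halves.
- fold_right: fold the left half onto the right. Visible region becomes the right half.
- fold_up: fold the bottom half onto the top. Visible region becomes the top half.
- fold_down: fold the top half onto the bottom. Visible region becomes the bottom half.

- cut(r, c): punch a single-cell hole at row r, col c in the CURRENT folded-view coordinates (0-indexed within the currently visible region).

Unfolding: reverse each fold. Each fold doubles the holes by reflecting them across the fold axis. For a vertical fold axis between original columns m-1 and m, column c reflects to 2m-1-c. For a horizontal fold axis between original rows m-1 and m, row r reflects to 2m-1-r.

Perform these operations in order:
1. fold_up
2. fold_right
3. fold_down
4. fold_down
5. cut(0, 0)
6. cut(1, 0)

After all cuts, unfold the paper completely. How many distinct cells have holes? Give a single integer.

Op 1 fold_up: fold axis h@8; visible region now rows[0,8) x cols[0,4) = 8x4
Op 2 fold_right: fold axis v@2; visible region now rows[0,8) x cols[2,4) = 8x2
Op 3 fold_down: fold axis h@4; visible region now rows[4,8) x cols[2,4) = 4x2
Op 4 fold_down: fold axis h@6; visible region now rows[6,8) x cols[2,4) = 2x2
Op 5 cut(0, 0): punch at orig (6,2); cuts so far [(6, 2)]; region rows[6,8) x cols[2,4) = 2x2
Op 6 cut(1, 0): punch at orig (7,2); cuts so far [(6, 2), (7, 2)]; region rows[6,8) x cols[2,4) = 2x2
Unfold 1 (reflect across h@6): 4 holes -> [(4, 2), (5, 2), (6, 2), (7, 2)]
Unfold 2 (reflect across h@4): 8 holes -> [(0, 2), (1, 2), (2, 2), (3, 2), (4, 2), (5, 2), (6, 2), (7, 2)]
Unfold 3 (reflect across v@2): 16 holes -> [(0, 1), (0, 2), (1, 1), (1, 2), (2, 1), (2, 2), (3, 1), (3, 2), (4, 1), (4, 2), (5, 1), (5, 2), (6, 1), (6, 2), (7, 1), (7, 2)]
Unfold 4 (reflect across h@8): 32 holes -> [(0, 1), (0, 2), (1, 1), (1, 2), (2, 1), (2, 2), (3, 1), (3, 2), (4, 1), (4, 2), (5, 1), (5, 2), (6, 1), (6, 2), (7, 1), (7, 2), (8, 1), (8, 2), (9, 1), (9, 2), (10, 1), (10, 2), (11, 1), (11, 2), (12, 1), (12, 2), (13, 1), (13, 2), (14, 1), (14, 2), (15, 1), (15, 2)]

Answer: 32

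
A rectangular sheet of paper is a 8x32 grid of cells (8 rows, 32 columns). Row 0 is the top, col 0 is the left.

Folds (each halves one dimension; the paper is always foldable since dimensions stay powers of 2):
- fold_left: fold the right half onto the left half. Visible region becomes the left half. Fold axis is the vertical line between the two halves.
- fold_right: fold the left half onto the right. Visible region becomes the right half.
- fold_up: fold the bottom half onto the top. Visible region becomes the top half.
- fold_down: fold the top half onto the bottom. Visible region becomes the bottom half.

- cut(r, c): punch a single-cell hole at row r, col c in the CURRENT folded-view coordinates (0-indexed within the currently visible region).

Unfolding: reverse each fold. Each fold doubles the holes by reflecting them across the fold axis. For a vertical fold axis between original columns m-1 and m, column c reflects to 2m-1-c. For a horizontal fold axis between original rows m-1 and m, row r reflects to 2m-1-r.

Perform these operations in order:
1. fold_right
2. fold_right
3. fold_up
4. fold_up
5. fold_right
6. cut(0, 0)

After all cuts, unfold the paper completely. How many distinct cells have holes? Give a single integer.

Answer: 32

Derivation:
Op 1 fold_right: fold axis v@16; visible region now rows[0,8) x cols[16,32) = 8x16
Op 2 fold_right: fold axis v@24; visible region now rows[0,8) x cols[24,32) = 8x8
Op 3 fold_up: fold axis h@4; visible region now rows[0,4) x cols[24,32) = 4x8
Op 4 fold_up: fold axis h@2; visible region now rows[0,2) x cols[24,32) = 2x8
Op 5 fold_right: fold axis v@28; visible region now rows[0,2) x cols[28,32) = 2x4
Op 6 cut(0, 0): punch at orig (0,28); cuts so far [(0, 28)]; region rows[0,2) x cols[28,32) = 2x4
Unfold 1 (reflect across v@28): 2 holes -> [(0, 27), (0, 28)]
Unfold 2 (reflect across h@2): 4 holes -> [(0, 27), (0, 28), (3, 27), (3, 28)]
Unfold 3 (reflect across h@4): 8 holes -> [(0, 27), (0, 28), (3, 27), (3, 28), (4, 27), (4, 28), (7, 27), (7, 28)]
Unfold 4 (reflect across v@24): 16 holes -> [(0, 19), (0, 20), (0, 27), (0, 28), (3, 19), (3, 20), (3, 27), (3, 28), (4, 19), (4, 20), (4, 27), (4, 28), (7, 19), (7, 20), (7, 27), (7, 28)]
Unfold 5 (reflect across v@16): 32 holes -> [(0, 3), (0, 4), (0, 11), (0, 12), (0, 19), (0, 20), (0, 27), (0, 28), (3, 3), (3, 4), (3, 11), (3, 12), (3, 19), (3, 20), (3, 27), (3, 28), (4, 3), (4, 4), (4, 11), (4, 12), (4, 19), (4, 20), (4, 27), (4, 28), (7, 3), (7, 4), (7, 11), (7, 12), (7, 19), (7, 20), (7, 27), (7, 28)]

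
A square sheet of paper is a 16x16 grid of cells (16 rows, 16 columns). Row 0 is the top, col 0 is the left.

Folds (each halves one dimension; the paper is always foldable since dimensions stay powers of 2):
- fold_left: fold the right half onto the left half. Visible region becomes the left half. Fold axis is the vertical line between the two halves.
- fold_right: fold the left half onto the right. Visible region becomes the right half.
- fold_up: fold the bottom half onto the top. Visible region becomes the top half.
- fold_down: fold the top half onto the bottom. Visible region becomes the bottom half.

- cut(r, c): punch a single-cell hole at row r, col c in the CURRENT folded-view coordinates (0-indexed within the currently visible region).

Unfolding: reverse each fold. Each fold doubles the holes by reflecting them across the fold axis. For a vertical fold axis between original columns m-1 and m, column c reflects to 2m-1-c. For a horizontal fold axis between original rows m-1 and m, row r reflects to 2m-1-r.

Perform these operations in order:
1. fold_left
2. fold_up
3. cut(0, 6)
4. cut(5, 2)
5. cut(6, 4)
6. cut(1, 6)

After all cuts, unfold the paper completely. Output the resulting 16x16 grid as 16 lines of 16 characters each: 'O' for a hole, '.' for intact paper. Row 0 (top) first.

Op 1 fold_left: fold axis v@8; visible region now rows[0,16) x cols[0,8) = 16x8
Op 2 fold_up: fold axis h@8; visible region now rows[0,8) x cols[0,8) = 8x8
Op 3 cut(0, 6): punch at orig (0,6); cuts so far [(0, 6)]; region rows[0,8) x cols[0,8) = 8x8
Op 4 cut(5, 2): punch at orig (5,2); cuts so far [(0, 6), (5, 2)]; region rows[0,8) x cols[0,8) = 8x8
Op 5 cut(6, 4): punch at orig (6,4); cuts so far [(0, 6), (5, 2), (6, 4)]; region rows[0,8) x cols[0,8) = 8x8
Op 6 cut(1, 6): punch at orig (1,6); cuts so far [(0, 6), (1, 6), (5, 2), (6, 4)]; region rows[0,8) x cols[0,8) = 8x8
Unfold 1 (reflect across h@8): 8 holes -> [(0, 6), (1, 6), (5, 2), (6, 4), (9, 4), (10, 2), (14, 6), (15, 6)]
Unfold 2 (reflect across v@8): 16 holes -> [(0, 6), (0, 9), (1, 6), (1, 9), (5, 2), (5, 13), (6, 4), (6, 11), (9, 4), (9, 11), (10, 2), (10, 13), (14, 6), (14, 9), (15, 6), (15, 9)]

Answer: ......O..O......
......O..O......
................
................
................
..O..........O..
....O......O....
................
................
....O......O....
..O..........O..
................
................
................
......O..O......
......O..O......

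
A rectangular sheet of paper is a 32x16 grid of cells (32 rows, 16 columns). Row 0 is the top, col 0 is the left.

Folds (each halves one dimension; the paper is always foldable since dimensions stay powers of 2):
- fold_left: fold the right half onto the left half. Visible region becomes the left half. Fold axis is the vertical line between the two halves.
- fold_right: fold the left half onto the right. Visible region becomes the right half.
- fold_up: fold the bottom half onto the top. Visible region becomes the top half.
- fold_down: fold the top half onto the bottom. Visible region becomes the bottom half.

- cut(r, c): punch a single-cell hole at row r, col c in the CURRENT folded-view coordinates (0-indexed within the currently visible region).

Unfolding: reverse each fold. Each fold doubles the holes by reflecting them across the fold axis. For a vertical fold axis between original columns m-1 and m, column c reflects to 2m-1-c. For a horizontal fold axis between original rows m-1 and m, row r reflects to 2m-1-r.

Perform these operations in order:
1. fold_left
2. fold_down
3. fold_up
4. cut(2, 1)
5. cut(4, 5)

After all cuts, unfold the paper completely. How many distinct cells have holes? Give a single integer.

Answer: 16

Derivation:
Op 1 fold_left: fold axis v@8; visible region now rows[0,32) x cols[0,8) = 32x8
Op 2 fold_down: fold axis h@16; visible region now rows[16,32) x cols[0,8) = 16x8
Op 3 fold_up: fold axis h@24; visible region now rows[16,24) x cols[0,8) = 8x8
Op 4 cut(2, 1): punch at orig (18,1); cuts so far [(18, 1)]; region rows[16,24) x cols[0,8) = 8x8
Op 5 cut(4, 5): punch at orig (20,5); cuts so far [(18, 1), (20, 5)]; region rows[16,24) x cols[0,8) = 8x8
Unfold 1 (reflect across h@24): 4 holes -> [(18, 1), (20, 5), (27, 5), (29, 1)]
Unfold 2 (reflect across h@16): 8 holes -> [(2, 1), (4, 5), (11, 5), (13, 1), (18, 1), (20, 5), (27, 5), (29, 1)]
Unfold 3 (reflect across v@8): 16 holes -> [(2, 1), (2, 14), (4, 5), (4, 10), (11, 5), (11, 10), (13, 1), (13, 14), (18, 1), (18, 14), (20, 5), (20, 10), (27, 5), (27, 10), (29, 1), (29, 14)]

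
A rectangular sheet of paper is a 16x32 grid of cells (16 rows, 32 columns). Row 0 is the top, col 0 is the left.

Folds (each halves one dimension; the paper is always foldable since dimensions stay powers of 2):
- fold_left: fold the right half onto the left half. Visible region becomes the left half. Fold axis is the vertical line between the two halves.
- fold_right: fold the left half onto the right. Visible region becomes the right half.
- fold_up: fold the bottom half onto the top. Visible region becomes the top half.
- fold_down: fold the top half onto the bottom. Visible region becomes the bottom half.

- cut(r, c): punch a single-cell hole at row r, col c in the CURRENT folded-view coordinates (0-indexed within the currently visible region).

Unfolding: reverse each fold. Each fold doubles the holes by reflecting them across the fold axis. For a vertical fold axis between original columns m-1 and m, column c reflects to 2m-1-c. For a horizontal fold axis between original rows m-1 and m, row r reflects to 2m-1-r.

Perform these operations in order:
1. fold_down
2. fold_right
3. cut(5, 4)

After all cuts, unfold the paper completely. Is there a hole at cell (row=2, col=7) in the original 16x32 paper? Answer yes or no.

Op 1 fold_down: fold axis h@8; visible region now rows[8,16) x cols[0,32) = 8x32
Op 2 fold_right: fold axis v@16; visible region now rows[8,16) x cols[16,32) = 8x16
Op 3 cut(5, 4): punch at orig (13,20); cuts so far [(13, 20)]; region rows[8,16) x cols[16,32) = 8x16
Unfold 1 (reflect across v@16): 2 holes -> [(13, 11), (13, 20)]
Unfold 2 (reflect across h@8): 4 holes -> [(2, 11), (2, 20), (13, 11), (13, 20)]
Holes: [(2, 11), (2, 20), (13, 11), (13, 20)]

Answer: no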